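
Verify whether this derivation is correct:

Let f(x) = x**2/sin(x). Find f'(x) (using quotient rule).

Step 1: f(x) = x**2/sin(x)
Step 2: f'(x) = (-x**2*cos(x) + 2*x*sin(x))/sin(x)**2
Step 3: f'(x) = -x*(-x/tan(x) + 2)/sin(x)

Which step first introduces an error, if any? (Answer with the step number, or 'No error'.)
Step 3

Step 3 is incorrect due to a sign flip.
The step shows: -x*(-x/tan(x) + 2)/sin(x)
The correct value should be: x*(-x/tan(x) + 2)/sin(x)

Explanation: The sign of the whole expression was flipped: the term x*(-x/tan(x) + 2)/sin(x) was incorrectly written as -x*(-x/tan(x) + 2)/sin(x)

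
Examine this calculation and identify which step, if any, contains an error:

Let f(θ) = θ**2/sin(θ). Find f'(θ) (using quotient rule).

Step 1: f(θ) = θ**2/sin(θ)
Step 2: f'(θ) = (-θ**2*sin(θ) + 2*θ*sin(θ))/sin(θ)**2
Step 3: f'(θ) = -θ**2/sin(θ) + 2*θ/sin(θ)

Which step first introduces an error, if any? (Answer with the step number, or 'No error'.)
Step 2

Step 2 is incorrect due to a wrong trig function.
The step shows: (-θ**2*sin(θ) + 2*θ*sin(θ))/sin(θ)**2
The correct value should be: (-θ**2*cos(θ) + 2*θ*sin(θ))/sin(θ)**2

Explanation: cos(θ) was incorrectly written as sin(θ): the term (-θ**2*cos(θ) + 2*θ*sin(θ))/sin(θ)**2 was incorrectly written as (-θ**2*sin(θ) + 2*θ*sin(θ))/sin(θ)**2
The later steps are derived from this incorrect expression, so the error originates in Step 2.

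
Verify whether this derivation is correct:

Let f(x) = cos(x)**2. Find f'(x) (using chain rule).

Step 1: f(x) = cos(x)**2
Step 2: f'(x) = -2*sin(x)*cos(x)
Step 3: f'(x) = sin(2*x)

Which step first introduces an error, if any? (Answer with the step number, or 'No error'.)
Step 3

Step 3 is incorrect due to a sign flip.
The step shows: sin(2*x)
The correct value should be: -sin(2*x)

Explanation: The sign of the whole expression was flipped: the term -sin(2*x) was incorrectly written as sin(2*x)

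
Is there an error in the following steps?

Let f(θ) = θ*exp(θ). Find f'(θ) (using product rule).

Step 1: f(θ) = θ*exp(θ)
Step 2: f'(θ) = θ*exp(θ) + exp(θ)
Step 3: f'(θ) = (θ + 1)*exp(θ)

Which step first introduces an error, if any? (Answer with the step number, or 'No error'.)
No error

All steps in this derivation are correct.
The final answer f'(θ) = (θ + 1)*exp(θ) is valid.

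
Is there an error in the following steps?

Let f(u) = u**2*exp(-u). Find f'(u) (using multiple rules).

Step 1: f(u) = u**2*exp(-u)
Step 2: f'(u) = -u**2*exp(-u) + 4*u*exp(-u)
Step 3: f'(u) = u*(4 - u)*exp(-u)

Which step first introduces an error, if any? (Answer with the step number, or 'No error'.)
Step 2

Step 2 is incorrect due to a wrong coefficient.
The step shows: -u**2*exp(-u) + 4*u*exp(-u)
The correct value should be: -u**2*exp(-u) + 2*u*exp(-u)

Explanation: The coefficient 2 was incorrectly written as 4: the term 2*u*exp(-u) was incorrectly written as 4*u*exp(-u)
The later steps are derived from this incorrect expression, so the error originates in Step 2.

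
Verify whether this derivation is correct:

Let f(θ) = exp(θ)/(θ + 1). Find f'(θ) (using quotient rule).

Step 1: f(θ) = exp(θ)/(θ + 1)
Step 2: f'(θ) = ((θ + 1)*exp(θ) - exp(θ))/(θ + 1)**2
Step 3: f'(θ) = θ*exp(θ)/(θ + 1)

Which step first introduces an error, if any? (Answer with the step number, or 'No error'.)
Step 3

Step 3 is incorrect due to a wrong exponent.
The step shows: θ*exp(θ)/(θ + 1)
The correct value should be: θ*exp(θ)/(θ + 1)**2

Explanation: The exponent -2 on θ + 1 was incorrectly written as -1: the term θ*exp(θ)/(θ + 1)**2 was incorrectly written as θ*exp(θ)/(θ + 1)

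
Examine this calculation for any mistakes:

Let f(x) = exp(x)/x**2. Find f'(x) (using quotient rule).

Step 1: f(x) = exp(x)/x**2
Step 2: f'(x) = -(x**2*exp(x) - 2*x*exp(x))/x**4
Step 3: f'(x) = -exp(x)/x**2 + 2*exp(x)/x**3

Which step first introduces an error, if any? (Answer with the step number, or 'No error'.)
Step 2

Step 2 is incorrect due to a sign flip.
The step shows: -(x**2*exp(x) - 2*x*exp(x))/x**4
The correct value should be: (x**2*exp(x) - 2*x*exp(x))/x**4

Explanation: The sign of the whole expression was flipped: the term (x**2*exp(x) - 2*x*exp(x))/x**4 was incorrectly written as -(x**2*exp(x) - 2*x*exp(x))/x**4
The later steps are derived from this incorrect expression, so the error originates in Step 2.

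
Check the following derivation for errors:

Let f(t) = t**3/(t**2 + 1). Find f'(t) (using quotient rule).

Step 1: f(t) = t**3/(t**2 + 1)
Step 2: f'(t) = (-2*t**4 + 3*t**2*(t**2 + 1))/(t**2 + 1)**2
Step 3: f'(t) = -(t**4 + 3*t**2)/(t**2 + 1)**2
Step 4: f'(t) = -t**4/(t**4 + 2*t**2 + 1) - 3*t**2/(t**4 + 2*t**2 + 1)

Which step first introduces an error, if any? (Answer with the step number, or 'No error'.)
Step 3

Step 3 is incorrect due to a sign flip.
The step shows: -(t**4 + 3*t**2)/(t**2 + 1)**2
The correct value should be: (t**4 + 3*t**2)/(t**2 + 1)**2

Explanation: The sign of the whole expression was flipped: the term (t**4 + 3*t**2)/(t**2 + 1)**2 was incorrectly written as -(t**4 + 3*t**2)/(t**2 + 1)**2
The later steps are derived from this incorrect expression, so the error originates in Step 3.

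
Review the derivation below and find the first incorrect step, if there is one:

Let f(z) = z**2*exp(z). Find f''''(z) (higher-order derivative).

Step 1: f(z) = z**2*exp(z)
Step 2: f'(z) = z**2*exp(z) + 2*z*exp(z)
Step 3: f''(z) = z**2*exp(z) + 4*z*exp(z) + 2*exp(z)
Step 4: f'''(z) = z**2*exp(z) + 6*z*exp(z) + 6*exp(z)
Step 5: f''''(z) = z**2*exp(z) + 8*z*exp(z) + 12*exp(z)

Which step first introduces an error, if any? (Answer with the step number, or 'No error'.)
No error

All steps in this derivation are correct.
The final answer f''''(z) = z**2*exp(z) + 8*z*exp(z) + 12*exp(z) is valid.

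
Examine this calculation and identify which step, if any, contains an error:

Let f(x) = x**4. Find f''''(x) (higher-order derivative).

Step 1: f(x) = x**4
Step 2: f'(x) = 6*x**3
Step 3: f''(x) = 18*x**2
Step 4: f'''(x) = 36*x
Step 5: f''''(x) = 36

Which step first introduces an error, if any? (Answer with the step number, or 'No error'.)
Step 2

Step 2 is incorrect due to a wrong coefficient.
The step shows: 6*x**3
The correct value should be: 4*x**3

Explanation: The coefficient 4 was incorrectly written as 6: the term 4*x**3 was incorrectly written as 6*x**3
The later steps are derived from this incorrect expression, so the error originates in Step 2.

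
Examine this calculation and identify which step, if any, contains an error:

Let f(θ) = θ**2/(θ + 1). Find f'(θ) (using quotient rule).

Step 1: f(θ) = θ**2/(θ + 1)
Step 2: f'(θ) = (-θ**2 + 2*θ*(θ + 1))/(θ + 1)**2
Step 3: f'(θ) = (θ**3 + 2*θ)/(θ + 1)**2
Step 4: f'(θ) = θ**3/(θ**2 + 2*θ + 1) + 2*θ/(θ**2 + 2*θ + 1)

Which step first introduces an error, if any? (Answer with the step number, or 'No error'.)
Step 3

Step 3 is incorrect due to a wrong exponent.
The step shows: (θ**3 + 2*θ)/(θ + 1)**2
The correct value should be: (θ**2 + 2*θ)/(θ + 1)**2

Explanation: The exponent 2 on θ was incorrectly written as 3: the term (θ**2 + 2*θ)/(θ + 1)**2 was incorrectly written as (θ**3 + 2*θ)/(θ + 1)**2
The later steps are derived from this incorrect expression, so the error originates in Step 3.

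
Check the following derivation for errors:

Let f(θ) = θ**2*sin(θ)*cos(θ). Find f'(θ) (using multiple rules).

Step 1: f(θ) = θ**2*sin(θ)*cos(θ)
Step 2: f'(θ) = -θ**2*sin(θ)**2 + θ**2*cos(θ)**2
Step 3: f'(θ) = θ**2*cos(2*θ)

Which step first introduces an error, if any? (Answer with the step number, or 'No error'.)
Step 2

Step 2 is incorrect due to a dropped term.
The step shows: -θ**2*sin(θ)**2 + θ**2*cos(θ)**2
The correct value should be: -θ**2*sin(θ)**2 + θ**2*cos(θ)**2 + 2*θ*sin(θ)*cos(θ)

Explanation: A term was dropped: the term 2*θ*sin(θ)*cos(θ) was incorrectly omitted
The later steps are derived from this incorrect expression, so the error originates in Step 2.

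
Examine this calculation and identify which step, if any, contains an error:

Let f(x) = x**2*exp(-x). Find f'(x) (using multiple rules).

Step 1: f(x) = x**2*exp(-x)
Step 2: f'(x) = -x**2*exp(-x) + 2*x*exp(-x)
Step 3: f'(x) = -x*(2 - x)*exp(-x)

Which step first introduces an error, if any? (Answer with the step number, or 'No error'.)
Step 3

Step 3 is incorrect due to a sign flip.
The step shows: -x*(2 - x)*exp(-x)
The correct value should be: x*(2 - x)*exp(-x)

Explanation: The sign of the whole expression was flipped: the term x*(2 - x)*exp(-x) was incorrectly written as -x*(2 - x)*exp(-x)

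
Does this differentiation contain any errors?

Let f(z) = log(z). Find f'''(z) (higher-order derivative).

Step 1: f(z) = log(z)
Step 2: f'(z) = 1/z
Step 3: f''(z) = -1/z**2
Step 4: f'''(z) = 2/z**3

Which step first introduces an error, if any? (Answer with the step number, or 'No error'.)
No error

All steps in this derivation are correct.
The final answer f'''(z) = 2/z**3 is valid.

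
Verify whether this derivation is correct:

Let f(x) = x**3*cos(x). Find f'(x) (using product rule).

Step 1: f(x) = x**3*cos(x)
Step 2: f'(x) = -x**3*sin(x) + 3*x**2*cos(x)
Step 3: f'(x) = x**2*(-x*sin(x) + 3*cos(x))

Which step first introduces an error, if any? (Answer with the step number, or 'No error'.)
No error

All steps in this derivation are correct.
The final answer f'(x) = x**2*(-x*sin(x) + 3*cos(x)) is valid.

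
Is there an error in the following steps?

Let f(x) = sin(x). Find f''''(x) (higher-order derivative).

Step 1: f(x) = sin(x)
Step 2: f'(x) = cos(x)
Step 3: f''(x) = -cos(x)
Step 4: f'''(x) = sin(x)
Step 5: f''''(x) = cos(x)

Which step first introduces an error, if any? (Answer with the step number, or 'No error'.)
Step 3

Step 3 is incorrect due to a wrong trig function.
The step shows: -cos(x)
The correct value should be: -sin(x)

Explanation: sin(x) was incorrectly written as cos(x): the term -sin(x) was incorrectly written as -cos(x)
The later steps are derived from this incorrect expression, so the error originates in Step 3.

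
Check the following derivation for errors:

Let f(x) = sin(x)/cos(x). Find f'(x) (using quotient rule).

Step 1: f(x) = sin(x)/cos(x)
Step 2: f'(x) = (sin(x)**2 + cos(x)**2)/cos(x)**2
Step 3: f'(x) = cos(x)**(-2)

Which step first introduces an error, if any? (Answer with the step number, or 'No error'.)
No error

All steps in this derivation are correct.
The final answer f'(x) = cos(x)**(-2) is valid.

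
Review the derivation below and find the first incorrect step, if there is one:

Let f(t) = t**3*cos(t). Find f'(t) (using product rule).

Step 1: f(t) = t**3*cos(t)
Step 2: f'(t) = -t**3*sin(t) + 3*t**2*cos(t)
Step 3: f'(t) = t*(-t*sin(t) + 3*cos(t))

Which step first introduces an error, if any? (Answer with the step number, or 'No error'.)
Step 3

Step 3 is incorrect due to a wrong exponent.
The step shows: t*(-t*sin(t) + 3*cos(t))
The correct value should be: t**2*(-t*sin(t) + 3*cos(t))

Explanation: The exponent 2 on t was incorrectly written as 1: the term t**2*(-t*sin(t) + 3*cos(t)) was incorrectly written as t*(-t*sin(t) + 3*cos(t))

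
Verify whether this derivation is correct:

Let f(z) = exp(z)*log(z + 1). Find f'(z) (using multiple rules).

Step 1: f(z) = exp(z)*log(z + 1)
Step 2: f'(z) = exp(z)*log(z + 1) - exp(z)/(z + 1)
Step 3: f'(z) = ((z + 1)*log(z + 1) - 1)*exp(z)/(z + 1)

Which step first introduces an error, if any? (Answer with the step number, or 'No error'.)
Step 2

Step 2 is incorrect due to a sign flip.
The step shows: exp(z)*log(z + 1) - exp(z)/(z + 1)
The correct value should be: exp(z)*log(z + 1) + exp(z)/(z + 1)

Explanation: The sign of one term was flipped: the term exp(z)/(z + 1) was incorrectly written as -exp(z)/(z + 1)
The later steps are derived from this incorrect expression, so the error originates in Step 2.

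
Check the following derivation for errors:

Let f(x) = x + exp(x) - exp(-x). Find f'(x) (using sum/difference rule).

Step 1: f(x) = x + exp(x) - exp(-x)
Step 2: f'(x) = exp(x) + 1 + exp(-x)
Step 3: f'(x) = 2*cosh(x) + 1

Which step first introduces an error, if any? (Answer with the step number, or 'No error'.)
No error

All steps in this derivation are correct.
The final answer f'(x) = 2*cosh(x) + 1 is valid.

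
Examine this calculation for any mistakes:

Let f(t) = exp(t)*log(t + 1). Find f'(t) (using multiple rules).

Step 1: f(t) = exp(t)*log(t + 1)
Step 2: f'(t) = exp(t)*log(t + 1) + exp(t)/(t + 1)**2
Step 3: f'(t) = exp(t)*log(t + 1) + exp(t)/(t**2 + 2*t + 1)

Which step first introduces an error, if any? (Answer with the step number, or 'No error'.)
Step 2

Step 2 is incorrect due to a wrong exponent.
The step shows: exp(t)*log(t + 1) + exp(t)/(t + 1)**2
The correct value should be: exp(t)*log(t + 1) + exp(t)/(t + 1)

Explanation: The exponent -1 on t + 1 was incorrectly written as -2: the term exp(t)/(t + 1) was incorrectly written as exp(t)/(t + 1)**2
The later steps are derived from this incorrect expression, so the error originates in Step 2.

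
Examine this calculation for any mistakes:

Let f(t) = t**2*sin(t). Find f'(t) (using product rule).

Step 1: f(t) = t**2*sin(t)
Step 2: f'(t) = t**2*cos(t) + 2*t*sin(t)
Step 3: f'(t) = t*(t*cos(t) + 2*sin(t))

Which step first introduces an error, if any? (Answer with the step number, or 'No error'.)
No error

All steps in this derivation are correct.
The final answer f'(t) = t*(t*cos(t) + 2*sin(t)) is valid.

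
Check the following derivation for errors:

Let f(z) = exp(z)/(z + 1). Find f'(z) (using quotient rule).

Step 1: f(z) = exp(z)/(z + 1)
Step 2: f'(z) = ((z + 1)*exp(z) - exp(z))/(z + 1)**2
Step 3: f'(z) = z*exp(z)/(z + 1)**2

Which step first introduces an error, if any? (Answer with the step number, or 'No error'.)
No error

All steps in this derivation are correct.
The final answer f'(z) = z*exp(z)/(z + 1)**2 is valid.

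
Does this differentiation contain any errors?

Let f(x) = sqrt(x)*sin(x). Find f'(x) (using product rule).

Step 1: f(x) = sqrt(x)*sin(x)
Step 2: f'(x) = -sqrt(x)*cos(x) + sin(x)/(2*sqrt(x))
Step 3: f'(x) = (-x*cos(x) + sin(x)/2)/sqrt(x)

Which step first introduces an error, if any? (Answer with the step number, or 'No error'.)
Step 2

Step 2 is incorrect due to a sign flip.
The step shows: -sqrt(x)*cos(x) + sin(x)/(2*sqrt(x))
The correct value should be: sqrt(x)*cos(x) + sin(x)/(2*sqrt(x))

Explanation: The sign of one term was flipped: the term sqrt(x)*cos(x) was incorrectly written as -sqrt(x)*cos(x)
The later steps are derived from this incorrect expression, so the error originates in Step 2.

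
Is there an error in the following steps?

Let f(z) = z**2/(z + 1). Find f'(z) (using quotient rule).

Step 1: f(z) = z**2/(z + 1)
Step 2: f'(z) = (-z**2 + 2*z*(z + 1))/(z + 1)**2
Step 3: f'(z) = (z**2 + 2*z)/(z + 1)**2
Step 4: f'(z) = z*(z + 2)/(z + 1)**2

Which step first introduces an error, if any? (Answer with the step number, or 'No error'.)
No error

All steps in this derivation are correct.
The final answer f'(z) = z*(z + 2)/(z + 1)**2 is valid.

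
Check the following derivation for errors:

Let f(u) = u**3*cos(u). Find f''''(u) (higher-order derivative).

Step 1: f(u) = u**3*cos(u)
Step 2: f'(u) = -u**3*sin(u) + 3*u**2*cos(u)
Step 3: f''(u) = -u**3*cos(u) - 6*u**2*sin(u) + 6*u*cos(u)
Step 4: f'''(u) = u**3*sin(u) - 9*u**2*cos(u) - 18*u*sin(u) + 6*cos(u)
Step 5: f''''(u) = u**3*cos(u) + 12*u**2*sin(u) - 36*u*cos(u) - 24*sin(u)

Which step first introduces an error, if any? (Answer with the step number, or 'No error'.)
No error

All steps in this derivation are correct.
The final answer f''''(u) = u**3*cos(u) + 12*u**2*sin(u) - 36*u*cos(u) - 24*sin(u) is valid.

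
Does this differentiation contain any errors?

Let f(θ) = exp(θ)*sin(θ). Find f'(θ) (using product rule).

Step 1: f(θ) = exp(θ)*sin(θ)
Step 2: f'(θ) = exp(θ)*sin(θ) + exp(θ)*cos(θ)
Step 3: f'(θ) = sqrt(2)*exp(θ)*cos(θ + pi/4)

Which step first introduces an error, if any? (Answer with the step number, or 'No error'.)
Step 3

Step 3 is incorrect due to a wrong trig function.
The step shows: sqrt(2)*exp(θ)*cos(θ + pi/4)
The correct value should be: sqrt(2)*exp(θ)*sin(θ + pi/4)

Explanation: sin(θ + pi/4) was incorrectly written as cos(θ + pi/4): the term sqrt(2)*exp(θ)*sin(θ + pi/4) was incorrectly written as sqrt(2)*exp(θ)*cos(θ + pi/4)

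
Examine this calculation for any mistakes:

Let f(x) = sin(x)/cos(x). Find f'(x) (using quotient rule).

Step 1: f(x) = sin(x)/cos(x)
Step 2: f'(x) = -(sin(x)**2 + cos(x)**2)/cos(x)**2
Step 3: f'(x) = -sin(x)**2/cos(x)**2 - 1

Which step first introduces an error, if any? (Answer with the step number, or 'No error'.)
Step 2

Step 2 is incorrect due to a sign flip.
The step shows: -(sin(x)**2 + cos(x)**2)/cos(x)**2
The correct value should be: (sin(x)**2 + cos(x)**2)/cos(x)**2

Explanation: The sign of the whole expression was flipped: the term (sin(x)**2 + cos(x)**2)/cos(x)**2 was incorrectly written as -(sin(x)**2 + cos(x)**2)/cos(x)**2
The later steps are derived from this incorrect expression, so the error originates in Step 2.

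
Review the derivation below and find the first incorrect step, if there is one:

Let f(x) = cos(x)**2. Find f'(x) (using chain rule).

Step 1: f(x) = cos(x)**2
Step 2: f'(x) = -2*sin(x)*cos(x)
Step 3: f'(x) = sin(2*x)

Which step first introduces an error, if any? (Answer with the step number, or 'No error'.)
Step 3

Step 3 is incorrect due to a sign flip.
The step shows: sin(2*x)
The correct value should be: -sin(2*x)

Explanation: The sign of the whole expression was flipped: the term -sin(2*x) was incorrectly written as sin(2*x)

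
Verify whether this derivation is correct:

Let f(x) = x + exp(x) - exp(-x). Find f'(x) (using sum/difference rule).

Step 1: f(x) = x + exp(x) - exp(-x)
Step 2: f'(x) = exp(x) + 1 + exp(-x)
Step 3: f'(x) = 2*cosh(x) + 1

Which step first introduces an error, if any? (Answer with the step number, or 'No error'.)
No error

All steps in this derivation are correct.
The final answer f'(x) = 2*cosh(x) + 1 is valid.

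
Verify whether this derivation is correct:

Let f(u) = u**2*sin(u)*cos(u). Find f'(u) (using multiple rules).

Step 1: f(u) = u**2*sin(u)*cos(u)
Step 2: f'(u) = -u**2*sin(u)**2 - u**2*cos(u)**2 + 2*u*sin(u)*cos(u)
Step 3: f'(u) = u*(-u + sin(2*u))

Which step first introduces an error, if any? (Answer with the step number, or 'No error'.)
Step 2

Step 2 is incorrect due to a sign flip.
The step shows: -u**2*sin(u)**2 - u**2*cos(u)**2 + 2*u*sin(u)*cos(u)
The correct value should be: -u**2*sin(u)**2 + u**2*cos(u)**2 + 2*u*sin(u)*cos(u)

Explanation: The sign of one term was flipped: the term u**2*cos(u)**2 was incorrectly written as -u**2*cos(u)**2
The later steps are derived from this incorrect expression, so the error originates in Step 2.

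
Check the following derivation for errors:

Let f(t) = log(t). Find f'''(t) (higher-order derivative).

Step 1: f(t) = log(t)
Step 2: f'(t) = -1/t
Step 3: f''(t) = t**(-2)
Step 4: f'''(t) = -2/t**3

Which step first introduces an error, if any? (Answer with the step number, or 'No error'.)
Step 2

Step 2 is incorrect due to a sign flip.
The step shows: -1/t
The correct value should be: 1/t

Explanation: The sign of the whole expression was flipped: the term 1/t was incorrectly written as -1/t
The later steps are derived from this incorrect expression, so the error originates in Step 2.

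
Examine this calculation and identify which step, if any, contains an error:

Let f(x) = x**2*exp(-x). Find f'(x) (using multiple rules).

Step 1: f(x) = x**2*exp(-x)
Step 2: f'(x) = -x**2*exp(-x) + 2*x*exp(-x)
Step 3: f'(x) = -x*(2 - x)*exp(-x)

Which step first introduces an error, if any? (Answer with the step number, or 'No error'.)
Step 3

Step 3 is incorrect due to a sign flip.
The step shows: -x*(2 - x)*exp(-x)
The correct value should be: x*(2 - x)*exp(-x)

Explanation: The sign of the whole expression was flipped: the term x*(2 - x)*exp(-x) was incorrectly written as -x*(2 - x)*exp(-x)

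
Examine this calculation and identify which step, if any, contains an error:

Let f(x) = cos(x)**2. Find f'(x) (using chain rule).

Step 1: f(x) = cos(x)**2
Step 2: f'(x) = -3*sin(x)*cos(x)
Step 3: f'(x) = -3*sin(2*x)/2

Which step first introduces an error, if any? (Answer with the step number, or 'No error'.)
Step 2

Step 2 is incorrect due to a wrong coefficient.
The step shows: -3*sin(x)*cos(x)
The correct value should be: -2*sin(x)*cos(x)

Explanation: The coefficient -2 was incorrectly written as -3: the term -2*sin(x)*cos(x) was incorrectly written as -3*sin(x)*cos(x)
The later steps are derived from this incorrect expression, so the error originates in Step 2.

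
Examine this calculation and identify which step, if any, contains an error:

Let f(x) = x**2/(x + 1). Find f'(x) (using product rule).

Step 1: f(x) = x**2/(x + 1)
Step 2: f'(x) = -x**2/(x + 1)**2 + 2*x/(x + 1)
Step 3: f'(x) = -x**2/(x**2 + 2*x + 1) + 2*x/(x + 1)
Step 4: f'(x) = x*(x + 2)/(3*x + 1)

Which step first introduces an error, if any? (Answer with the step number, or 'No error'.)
Step 4

Step 4 is incorrect due to a wrong exponent.
The step shows: x*(x + 2)/(3*x + 1)
The correct value should be: x*(x + 2)/(x**2 + 2*x + 1)

Explanation: The exponent 2 on x was incorrectly written as 1: the term x*(x + 2)/(x**2 + 2*x + 1) was incorrectly written as x*(x + 2)/(3*x + 1)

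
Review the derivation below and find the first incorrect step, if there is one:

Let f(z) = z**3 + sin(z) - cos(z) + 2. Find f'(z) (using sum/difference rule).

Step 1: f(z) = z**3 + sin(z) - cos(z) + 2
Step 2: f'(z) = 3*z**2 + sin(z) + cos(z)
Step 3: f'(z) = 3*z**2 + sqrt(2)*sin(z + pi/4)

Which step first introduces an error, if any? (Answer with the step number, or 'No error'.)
No error

All steps in this derivation are correct.
The final answer f'(z) = 3*z**2 + sqrt(2)*sin(z + pi/4) is valid.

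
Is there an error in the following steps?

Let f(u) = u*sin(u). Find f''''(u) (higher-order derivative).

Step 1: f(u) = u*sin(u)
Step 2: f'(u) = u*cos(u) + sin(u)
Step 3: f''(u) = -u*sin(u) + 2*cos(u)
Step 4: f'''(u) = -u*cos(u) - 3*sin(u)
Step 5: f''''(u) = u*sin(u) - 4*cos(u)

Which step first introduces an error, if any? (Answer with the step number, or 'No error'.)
No error

All steps in this derivation are correct.
The final answer f''''(u) = u*sin(u) - 4*cos(u) is valid.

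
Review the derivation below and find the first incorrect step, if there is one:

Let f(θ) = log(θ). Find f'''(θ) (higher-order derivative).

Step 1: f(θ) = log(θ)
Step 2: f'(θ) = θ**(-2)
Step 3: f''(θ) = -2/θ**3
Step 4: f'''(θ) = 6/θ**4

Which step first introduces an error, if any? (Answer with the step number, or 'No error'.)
Step 2

Step 2 is incorrect due to a wrong exponent.
The step shows: θ**(-2)
The correct value should be: 1/θ

Explanation: The exponent -1 on θ was incorrectly written as -2: the term 1/θ was incorrectly written as θ**(-2)
The later steps are derived from this incorrect expression, so the error originates in Step 2.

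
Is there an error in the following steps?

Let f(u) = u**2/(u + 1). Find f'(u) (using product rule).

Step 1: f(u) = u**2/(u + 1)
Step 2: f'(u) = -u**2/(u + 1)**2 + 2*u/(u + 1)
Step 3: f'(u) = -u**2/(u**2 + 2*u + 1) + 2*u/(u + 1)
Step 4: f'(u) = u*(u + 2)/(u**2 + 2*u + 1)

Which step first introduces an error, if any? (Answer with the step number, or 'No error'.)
No error

All steps in this derivation are correct.
The final answer f'(u) = u*(u + 2)/(u**2 + 2*u + 1) is valid.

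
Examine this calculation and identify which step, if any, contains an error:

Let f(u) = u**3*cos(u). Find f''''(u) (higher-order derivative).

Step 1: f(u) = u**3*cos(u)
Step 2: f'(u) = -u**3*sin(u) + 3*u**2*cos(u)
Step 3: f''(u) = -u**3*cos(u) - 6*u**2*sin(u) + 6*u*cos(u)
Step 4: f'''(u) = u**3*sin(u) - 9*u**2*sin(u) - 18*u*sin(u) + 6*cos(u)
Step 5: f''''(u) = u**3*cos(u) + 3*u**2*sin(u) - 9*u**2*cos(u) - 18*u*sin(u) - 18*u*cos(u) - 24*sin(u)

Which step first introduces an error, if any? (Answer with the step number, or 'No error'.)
Step 4

Step 4 is incorrect due to a wrong trig function.
The step shows: u**3*sin(u) - 9*u**2*sin(u) - 18*u*sin(u) + 6*cos(u)
The correct value should be: u**3*sin(u) - 9*u**2*cos(u) - 18*u*sin(u) + 6*cos(u)

Explanation: cos(u) was incorrectly written as sin(u): the term -9*u**2*cos(u) was incorrectly written as -9*u**2*sin(u)
The later steps are derived from this incorrect expression, so the error originates in Step 4.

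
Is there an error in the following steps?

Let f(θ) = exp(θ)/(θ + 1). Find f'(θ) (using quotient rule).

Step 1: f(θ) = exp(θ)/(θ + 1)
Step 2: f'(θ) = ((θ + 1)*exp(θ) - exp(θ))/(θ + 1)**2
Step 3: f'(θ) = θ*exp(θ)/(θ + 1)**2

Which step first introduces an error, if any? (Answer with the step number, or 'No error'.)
No error

All steps in this derivation are correct.
The final answer f'(θ) = θ*exp(θ)/(θ + 1)**2 is valid.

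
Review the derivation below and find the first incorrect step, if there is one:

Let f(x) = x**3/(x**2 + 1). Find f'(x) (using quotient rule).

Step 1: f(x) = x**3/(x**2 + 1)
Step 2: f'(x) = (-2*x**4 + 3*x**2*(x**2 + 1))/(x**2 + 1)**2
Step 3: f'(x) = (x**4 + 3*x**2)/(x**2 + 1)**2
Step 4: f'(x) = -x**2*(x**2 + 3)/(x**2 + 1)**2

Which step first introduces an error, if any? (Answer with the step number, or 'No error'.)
Step 4

Step 4 is incorrect due to a sign flip.
The step shows: -x**2*(x**2 + 3)/(x**2 + 1)**2
The correct value should be: x**2*(x**2 + 3)/(x**2 + 1)**2

Explanation: The sign of the whole expression was flipped: the term x**2*(x**2 + 3)/(x**2 + 1)**2 was incorrectly written as -x**2*(x**2 + 3)/(x**2 + 1)**2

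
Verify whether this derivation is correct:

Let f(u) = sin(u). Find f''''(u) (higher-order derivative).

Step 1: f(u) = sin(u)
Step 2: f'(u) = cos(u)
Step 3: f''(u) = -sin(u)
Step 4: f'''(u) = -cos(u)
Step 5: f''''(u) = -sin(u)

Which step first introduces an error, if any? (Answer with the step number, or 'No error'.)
Step 5

Step 5 is incorrect due to a sign flip.
The step shows: -sin(u)
The correct value should be: sin(u)

Explanation: The sign of the whole expression was flipped: the term sin(u) was incorrectly written as -sin(u)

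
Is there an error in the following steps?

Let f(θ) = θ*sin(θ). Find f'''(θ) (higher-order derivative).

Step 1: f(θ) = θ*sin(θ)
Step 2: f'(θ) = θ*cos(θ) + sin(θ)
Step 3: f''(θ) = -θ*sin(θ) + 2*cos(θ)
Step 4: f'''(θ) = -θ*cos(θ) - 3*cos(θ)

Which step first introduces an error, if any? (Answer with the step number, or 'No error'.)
Step 4

Step 4 is incorrect due to a wrong trig function.
The step shows: -θ*cos(θ) - 3*cos(θ)
The correct value should be: -θ*cos(θ) - 3*sin(θ)

Explanation: sin(θ) was incorrectly written as cos(θ): the term -3*sin(θ) was incorrectly written as -3*cos(θ)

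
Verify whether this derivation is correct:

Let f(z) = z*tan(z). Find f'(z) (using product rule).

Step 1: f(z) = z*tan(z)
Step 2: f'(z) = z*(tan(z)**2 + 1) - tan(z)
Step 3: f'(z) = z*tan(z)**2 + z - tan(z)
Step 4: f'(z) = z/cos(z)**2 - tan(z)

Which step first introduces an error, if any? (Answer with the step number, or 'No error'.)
Step 2

Step 2 is incorrect due to a sign flip.
The step shows: z*(tan(z)**2 + 1) - tan(z)
The correct value should be: z*(tan(z)**2 + 1) + tan(z)

Explanation: The sign of one term was flipped: the term tan(z) was incorrectly written as -tan(z)
The later steps are derived from this incorrect expression, so the error originates in Step 2.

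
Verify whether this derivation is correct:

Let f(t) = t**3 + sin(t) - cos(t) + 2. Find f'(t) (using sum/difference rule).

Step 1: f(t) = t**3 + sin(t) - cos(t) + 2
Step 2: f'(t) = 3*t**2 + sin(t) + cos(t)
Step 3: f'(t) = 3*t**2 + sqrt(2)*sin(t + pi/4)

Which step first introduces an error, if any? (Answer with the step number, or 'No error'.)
No error

All steps in this derivation are correct.
The final answer f'(t) = 3*t**2 + sqrt(2)*sin(t + pi/4) is valid.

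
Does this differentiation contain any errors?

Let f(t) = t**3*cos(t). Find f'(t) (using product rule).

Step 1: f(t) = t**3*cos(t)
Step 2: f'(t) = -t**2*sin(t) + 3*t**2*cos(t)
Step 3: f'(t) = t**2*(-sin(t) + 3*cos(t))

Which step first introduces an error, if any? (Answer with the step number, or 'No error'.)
Step 2

Step 2 is incorrect due to a wrong exponent.
The step shows: -t**2*sin(t) + 3*t**2*cos(t)
The correct value should be: -t**3*sin(t) + 3*t**2*cos(t)

Explanation: The exponent 3 on t was incorrectly written as 2: the term -t**3*sin(t) was incorrectly written as -t**2*sin(t)
The later steps are derived from this incorrect expression, so the error originates in Step 2.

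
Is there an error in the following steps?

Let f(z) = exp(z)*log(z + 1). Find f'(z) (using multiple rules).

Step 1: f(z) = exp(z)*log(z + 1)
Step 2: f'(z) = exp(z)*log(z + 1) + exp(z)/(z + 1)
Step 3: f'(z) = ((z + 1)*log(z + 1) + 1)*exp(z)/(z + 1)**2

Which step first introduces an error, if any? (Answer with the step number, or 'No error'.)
Step 3

Step 3 is incorrect due to a wrong exponent.
The step shows: ((z + 1)*log(z + 1) + 1)*exp(z)/(z + 1)**2
The correct value should be: ((z + 1)*log(z + 1) + 1)*exp(z)/(z + 1)

Explanation: The exponent -1 on z + 1 was incorrectly written as -2: the term ((z + 1)*log(z + 1) + 1)*exp(z)/(z + 1) was incorrectly written as ((z + 1)*log(z + 1) + 1)*exp(z)/(z + 1)**2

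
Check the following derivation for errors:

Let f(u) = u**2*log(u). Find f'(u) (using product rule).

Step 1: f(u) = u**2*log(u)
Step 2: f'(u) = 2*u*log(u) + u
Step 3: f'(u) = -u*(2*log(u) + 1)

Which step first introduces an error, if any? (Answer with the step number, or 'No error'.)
Step 3

Step 3 is incorrect due to a sign flip.
The step shows: -u*(2*log(u) + 1)
The correct value should be: u*(2*log(u) + 1)

Explanation: The sign of the whole expression was flipped: the term u*(2*log(u) + 1) was incorrectly written as -u*(2*log(u) + 1)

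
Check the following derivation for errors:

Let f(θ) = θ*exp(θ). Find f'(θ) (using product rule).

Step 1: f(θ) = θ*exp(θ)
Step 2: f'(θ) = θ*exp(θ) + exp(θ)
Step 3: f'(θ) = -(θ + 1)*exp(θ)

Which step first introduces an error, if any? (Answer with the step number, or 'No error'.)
Step 3

Step 3 is incorrect due to a sign flip.
The step shows: -(θ + 1)*exp(θ)
The correct value should be: (θ + 1)*exp(θ)

Explanation: The sign of the whole expression was flipped: the term (θ + 1)*exp(θ) was incorrectly written as -(θ + 1)*exp(θ)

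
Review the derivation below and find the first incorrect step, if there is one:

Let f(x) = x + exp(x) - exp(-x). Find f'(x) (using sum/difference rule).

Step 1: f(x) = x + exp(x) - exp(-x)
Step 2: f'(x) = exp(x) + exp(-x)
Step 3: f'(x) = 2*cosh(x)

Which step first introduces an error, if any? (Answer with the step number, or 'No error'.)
Step 2

Step 2 is incorrect due to a dropped term.
The step shows: exp(x) + exp(-x)
The correct value should be: exp(x) + 1 + exp(-x)

Explanation: A term was dropped: the term 1 was incorrectly omitted
The later steps are derived from this incorrect expression, so the error originates in Step 2.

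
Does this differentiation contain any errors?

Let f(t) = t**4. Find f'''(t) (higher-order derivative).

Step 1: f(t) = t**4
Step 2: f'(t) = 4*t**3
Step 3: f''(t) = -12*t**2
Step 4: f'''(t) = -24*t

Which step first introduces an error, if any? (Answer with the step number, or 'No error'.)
Step 3

Step 3 is incorrect due to a sign flip.
The step shows: -12*t**2
The correct value should be: 12*t**2

Explanation: The sign of the whole expression was flipped: the term 12*t**2 was incorrectly written as -12*t**2
The later steps are derived from this incorrect expression, so the error originates in Step 3.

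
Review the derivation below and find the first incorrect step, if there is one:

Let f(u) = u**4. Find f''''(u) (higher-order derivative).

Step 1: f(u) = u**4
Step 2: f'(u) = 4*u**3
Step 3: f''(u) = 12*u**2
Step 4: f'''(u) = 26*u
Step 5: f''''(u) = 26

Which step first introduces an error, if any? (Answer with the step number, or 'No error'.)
Step 4

Step 4 is incorrect due to a wrong coefficient.
The step shows: 26*u
The correct value should be: 24*u

Explanation: The coefficient 24 was incorrectly written as 26: the term 24*u was incorrectly written as 26*u
The later steps are derived from this incorrect expression, so the error originates in Step 4.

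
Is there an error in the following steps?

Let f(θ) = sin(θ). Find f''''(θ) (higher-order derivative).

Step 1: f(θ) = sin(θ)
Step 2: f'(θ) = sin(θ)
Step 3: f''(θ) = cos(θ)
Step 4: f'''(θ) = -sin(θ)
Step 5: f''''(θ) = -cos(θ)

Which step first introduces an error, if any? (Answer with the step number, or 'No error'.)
Step 2

Step 2 is incorrect due to a wrong trig function.
The step shows: sin(θ)
The correct value should be: cos(θ)

Explanation: cos(θ) was incorrectly written as sin(θ): the term cos(θ) was incorrectly written as sin(θ)
The later steps are derived from this incorrect expression, so the error originates in Step 2.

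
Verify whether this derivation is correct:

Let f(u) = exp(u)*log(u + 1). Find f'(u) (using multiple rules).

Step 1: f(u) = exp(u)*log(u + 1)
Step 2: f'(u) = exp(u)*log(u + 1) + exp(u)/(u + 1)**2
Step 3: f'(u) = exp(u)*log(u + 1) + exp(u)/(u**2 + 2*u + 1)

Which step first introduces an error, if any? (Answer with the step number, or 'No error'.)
Step 2

Step 2 is incorrect due to a wrong exponent.
The step shows: exp(u)*log(u + 1) + exp(u)/(u + 1)**2
The correct value should be: exp(u)*log(u + 1) + exp(u)/(u + 1)

Explanation: The exponent -1 on u + 1 was incorrectly written as -2: the term exp(u)/(u + 1) was incorrectly written as exp(u)/(u + 1)**2
The later steps are derived from this incorrect expression, so the error originates in Step 2.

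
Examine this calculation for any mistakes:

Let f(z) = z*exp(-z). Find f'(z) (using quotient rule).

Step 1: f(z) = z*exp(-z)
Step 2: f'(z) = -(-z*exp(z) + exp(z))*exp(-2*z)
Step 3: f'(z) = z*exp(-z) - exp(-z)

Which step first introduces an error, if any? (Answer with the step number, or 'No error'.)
Step 2

Step 2 is incorrect due to a sign flip.
The step shows: -(-z*exp(z) + exp(z))*exp(-2*z)
The correct value should be: (-z*exp(z) + exp(z))*exp(-2*z)

Explanation: The sign of the whole expression was flipped: the term (-z*exp(z) + exp(z))*exp(-2*z) was incorrectly written as -(-z*exp(z) + exp(z))*exp(-2*z)
The later steps are derived from this incorrect expression, so the error originates in Step 2.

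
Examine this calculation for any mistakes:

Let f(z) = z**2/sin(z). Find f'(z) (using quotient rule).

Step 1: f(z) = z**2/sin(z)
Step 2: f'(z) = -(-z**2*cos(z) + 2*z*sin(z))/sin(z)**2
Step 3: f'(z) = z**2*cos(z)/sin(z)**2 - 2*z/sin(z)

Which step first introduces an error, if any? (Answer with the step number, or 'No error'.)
Step 2

Step 2 is incorrect due to a sign flip.
The step shows: -(-z**2*cos(z) + 2*z*sin(z))/sin(z)**2
The correct value should be: (-z**2*cos(z) + 2*z*sin(z))/sin(z)**2

Explanation: The sign of the whole expression was flipped: the term (-z**2*cos(z) + 2*z*sin(z))/sin(z)**2 was incorrectly written as -(-z**2*cos(z) + 2*z*sin(z))/sin(z)**2
The later steps are derived from this incorrect expression, so the error originates in Step 2.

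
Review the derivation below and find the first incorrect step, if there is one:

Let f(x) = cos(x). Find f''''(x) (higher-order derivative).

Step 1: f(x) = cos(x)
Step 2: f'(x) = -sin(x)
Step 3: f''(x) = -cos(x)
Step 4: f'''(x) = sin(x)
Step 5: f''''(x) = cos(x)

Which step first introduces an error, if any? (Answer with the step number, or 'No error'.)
No error

All steps in this derivation are correct.
The final answer f''''(x) = cos(x) is valid.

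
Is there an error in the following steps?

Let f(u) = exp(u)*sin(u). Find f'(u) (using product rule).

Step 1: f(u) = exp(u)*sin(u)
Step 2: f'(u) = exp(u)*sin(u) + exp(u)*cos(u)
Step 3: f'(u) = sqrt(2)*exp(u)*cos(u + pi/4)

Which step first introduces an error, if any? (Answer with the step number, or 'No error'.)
Step 3

Step 3 is incorrect due to a wrong trig function.
The step shows: sqrt(2)*exp(u)*cos(u + pi/4)
The correct value should be: sqrt(2)*exp(u)*sin(u + pi/4)

Explanation: sin(u + pi/4) was incorrectly written as cos(u + pi/4): the term sqrt(2)*exp(u)*sin(u + pi/4) was incorrectly written as sqrt(2)*exp(u)*cos(u + pi/4)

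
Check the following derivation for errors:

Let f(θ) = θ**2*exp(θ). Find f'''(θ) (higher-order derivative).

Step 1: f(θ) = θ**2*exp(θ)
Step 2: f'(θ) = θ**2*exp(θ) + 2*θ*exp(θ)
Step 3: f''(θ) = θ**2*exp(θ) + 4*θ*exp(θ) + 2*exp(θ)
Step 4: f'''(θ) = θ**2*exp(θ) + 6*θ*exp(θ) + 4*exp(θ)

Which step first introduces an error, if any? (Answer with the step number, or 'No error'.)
Step 4

Step 4 is incorrect due to a wrong coefficient.
The step shows: θ**2*exp(θ) + 6*θ*exp(θ) + 4*exp(θ)
The correct value should be: θ**2*exp(θ) + 6*θ*exp(θ) + 6*exp(θ)

Explanation: The coefficient 6 was incorrectly written as 4: the term 6*exp(θ) was incorrectly written as 4*exp(θ)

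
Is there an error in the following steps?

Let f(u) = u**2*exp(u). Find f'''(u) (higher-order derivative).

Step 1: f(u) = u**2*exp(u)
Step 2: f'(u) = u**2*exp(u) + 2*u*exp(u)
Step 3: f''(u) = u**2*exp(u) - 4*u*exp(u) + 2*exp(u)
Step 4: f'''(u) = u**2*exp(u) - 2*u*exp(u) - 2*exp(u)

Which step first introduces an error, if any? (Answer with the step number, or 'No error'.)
Step 3

Step 3 is incorrect due to a sign flip.
The step shows: u**2*exp(u) - 4*u*exp(u) + 2*exp(u)
The correct value should be: u**2*exp(u) + 4*u*exp(u) + 2*exp(u)

Explanation: The sign of one term was flipped: the term 4*u*exp(u) was incorrectly written as -4*u*exp(u)
The later steps are derived from this incorrect expression, so the error originates in Step 3.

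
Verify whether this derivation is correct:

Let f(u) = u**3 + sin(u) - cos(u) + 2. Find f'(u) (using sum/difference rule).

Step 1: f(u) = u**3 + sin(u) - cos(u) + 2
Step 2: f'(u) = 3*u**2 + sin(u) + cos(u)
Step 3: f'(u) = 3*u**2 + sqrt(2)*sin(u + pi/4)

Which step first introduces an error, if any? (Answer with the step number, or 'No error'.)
No error

All steps in this derivation are correct.
The final answer f'(u) = 3*u**2 + sqrt(2)*sin(u + pi/4) is valid.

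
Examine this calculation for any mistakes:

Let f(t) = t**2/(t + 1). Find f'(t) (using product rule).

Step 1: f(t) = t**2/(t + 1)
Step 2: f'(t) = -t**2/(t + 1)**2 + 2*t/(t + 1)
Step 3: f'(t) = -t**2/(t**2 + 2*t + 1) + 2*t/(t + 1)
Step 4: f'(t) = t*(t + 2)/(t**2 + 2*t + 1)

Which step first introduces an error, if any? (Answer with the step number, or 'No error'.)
No error

All steps in this derivation are correct.
The final answer f'(t) = t*(t + 2)/(t**2 + 2*t + 1) is valid.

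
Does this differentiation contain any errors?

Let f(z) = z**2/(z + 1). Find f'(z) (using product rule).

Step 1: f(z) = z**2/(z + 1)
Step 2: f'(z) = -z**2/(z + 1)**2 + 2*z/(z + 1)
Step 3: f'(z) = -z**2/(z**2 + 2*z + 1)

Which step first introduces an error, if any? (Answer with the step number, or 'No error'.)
Step 3

Step 3 is incorrect due to a dropped term.
The step shows: -z**2/(z**2 + 2*z + 1)
The correct value should be: -z**2/(z**2 + 2*z + 1) + 2*z/(z + 1)

Explanation: A term was dropped: the term 2*z/(z + 1) was incorrectly omitted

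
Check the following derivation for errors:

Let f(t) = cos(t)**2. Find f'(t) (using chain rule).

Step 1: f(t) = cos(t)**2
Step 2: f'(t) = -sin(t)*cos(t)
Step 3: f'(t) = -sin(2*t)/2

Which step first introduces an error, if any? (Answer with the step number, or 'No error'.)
Step 2

Step 2 is incorrect due to a wrong coefficient.
The step shows: -sin(t)*cos(t)
The correct value should be: -2*sin(t)*cos(t)

Explanation: The coefficient -2 was incorrectly written as -1: the term -2*sin(t)*cos(t) was incorrectly written as -sin(t)*cos(t)
The later steps are derived from this incorrect expression, so the error originates in Step 2.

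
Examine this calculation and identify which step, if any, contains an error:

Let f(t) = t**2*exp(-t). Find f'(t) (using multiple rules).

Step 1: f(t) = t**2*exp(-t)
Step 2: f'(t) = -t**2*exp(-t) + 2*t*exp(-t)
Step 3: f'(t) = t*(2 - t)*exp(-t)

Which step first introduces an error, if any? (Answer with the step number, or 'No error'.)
No error

All steps in this derivation are correct.
The final answer f'(t) = t*(2 - t)*exp(-t) is valid.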